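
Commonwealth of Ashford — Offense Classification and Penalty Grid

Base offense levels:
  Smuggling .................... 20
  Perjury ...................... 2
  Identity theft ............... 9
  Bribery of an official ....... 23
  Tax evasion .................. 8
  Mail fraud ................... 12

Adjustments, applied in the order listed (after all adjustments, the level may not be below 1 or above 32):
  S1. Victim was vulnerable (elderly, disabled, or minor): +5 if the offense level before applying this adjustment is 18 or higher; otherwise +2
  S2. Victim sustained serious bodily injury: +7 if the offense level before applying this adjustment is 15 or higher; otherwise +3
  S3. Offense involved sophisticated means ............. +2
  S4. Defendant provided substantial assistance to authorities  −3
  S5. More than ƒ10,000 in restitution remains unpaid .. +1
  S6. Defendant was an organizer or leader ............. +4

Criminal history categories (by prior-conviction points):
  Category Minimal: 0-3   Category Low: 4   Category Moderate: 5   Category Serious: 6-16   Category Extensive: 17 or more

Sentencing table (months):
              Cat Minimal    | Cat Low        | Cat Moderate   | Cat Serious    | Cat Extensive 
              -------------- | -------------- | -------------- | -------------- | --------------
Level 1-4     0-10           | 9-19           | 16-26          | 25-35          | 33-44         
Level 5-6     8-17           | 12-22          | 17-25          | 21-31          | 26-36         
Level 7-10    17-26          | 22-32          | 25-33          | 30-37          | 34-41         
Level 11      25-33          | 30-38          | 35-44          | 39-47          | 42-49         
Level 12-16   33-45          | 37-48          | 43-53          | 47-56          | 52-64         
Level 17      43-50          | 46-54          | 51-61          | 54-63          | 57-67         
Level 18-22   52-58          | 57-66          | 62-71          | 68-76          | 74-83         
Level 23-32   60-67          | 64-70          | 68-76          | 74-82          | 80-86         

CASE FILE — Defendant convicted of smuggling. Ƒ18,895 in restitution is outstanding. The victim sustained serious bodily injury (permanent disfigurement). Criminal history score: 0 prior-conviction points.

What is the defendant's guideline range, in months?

Base offense level for smuggling: 20.
S2 applies (level before this adjustment is 20 ≥ 15, so +7): 20 + 7 = 27.
S4 does not apply.
S5 applies: 27 + 1 = 28.
S6 does not apply.
Final offense level: 28.
Criminal history: 0 prior points → Category Minimal (0-3).
Level 28 falls in the 23-32 band.
Grid: Level 23-32 × Category Minimal = 60-67 months.

60-67 months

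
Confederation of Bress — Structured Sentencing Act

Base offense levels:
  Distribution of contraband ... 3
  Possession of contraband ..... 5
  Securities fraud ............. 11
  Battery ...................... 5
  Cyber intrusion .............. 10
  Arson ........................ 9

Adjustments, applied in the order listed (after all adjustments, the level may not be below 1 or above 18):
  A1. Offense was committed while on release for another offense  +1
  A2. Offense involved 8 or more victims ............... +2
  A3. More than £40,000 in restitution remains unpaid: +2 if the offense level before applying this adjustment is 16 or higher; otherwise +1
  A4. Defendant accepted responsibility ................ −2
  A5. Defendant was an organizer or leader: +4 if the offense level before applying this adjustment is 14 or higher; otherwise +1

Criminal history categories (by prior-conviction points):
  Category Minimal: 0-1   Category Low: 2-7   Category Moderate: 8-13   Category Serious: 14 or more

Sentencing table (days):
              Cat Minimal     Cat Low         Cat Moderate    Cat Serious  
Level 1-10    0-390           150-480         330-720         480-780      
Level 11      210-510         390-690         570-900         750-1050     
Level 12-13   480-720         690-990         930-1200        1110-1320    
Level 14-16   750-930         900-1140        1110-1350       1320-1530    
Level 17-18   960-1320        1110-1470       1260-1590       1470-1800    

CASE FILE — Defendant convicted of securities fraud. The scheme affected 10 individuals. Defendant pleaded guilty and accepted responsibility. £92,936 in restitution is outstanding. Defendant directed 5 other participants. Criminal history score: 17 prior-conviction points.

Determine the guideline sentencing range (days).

Base offense level for securities fraud: 11.
A1 does not apply.
A2 applies: 11 + 2 = 13.
A3 applies (level before this adjustment is 13 < 16, so +1): 13 + 1 = 14.
A4 applies: 14 − 2 = 12.
A5 applies (level before this adjustment is 12 < 14, so +1): 12 + 1 = 13.
Final offense level: 13.
Criminal history: 17 prior points → Category Serious (14+).
Level 13 falls in the 12-13 band.
Grid: Level 12-13 × Category Serious = 1110-1320 days.

1110-1320 days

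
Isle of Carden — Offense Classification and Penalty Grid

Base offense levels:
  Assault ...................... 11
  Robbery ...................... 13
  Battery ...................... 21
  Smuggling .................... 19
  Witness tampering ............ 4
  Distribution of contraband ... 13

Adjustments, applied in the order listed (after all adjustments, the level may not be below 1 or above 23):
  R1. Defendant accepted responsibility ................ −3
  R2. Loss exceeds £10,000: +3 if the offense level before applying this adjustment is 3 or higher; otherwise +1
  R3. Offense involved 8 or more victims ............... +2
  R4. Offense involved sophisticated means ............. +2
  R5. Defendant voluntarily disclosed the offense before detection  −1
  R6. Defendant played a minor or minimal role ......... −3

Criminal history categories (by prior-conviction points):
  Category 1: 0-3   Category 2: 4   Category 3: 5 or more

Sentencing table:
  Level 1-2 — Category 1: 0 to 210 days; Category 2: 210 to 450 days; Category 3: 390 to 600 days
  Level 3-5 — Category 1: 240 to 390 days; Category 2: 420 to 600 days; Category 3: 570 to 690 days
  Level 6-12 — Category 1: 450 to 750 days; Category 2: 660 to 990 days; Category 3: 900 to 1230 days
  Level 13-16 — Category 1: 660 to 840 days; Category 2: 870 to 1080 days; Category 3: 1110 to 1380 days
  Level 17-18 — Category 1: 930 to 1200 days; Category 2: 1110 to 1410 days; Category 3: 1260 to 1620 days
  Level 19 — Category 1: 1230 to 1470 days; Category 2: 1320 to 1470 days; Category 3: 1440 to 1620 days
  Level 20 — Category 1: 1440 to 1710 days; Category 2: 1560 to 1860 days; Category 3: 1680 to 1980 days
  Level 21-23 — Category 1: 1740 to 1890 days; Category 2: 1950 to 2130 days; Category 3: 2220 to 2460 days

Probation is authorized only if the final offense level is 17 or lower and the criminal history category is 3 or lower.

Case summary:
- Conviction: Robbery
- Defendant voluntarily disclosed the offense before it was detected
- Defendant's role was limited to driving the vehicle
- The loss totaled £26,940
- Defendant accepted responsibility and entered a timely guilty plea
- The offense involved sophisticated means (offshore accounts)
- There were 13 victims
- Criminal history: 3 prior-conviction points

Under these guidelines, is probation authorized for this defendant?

Base offense level for robbery: 13.
R1 applies: 13 − 3 = 10.
R2 applies (level before this adjustment is 10 ≥ 3, so +3): 10 + 3 = 13.
R3 applies: 13 + 2 = 15.
R4 applies: 15 + 2 = 17.
R5 applies: 17 − 1 = 16.
R6 applies: 16 − 3 = 13.
Final offense level: 13.
Criminal history: 3 prior points → Category 1 (0-3).
Level 13 falls in the 13-16 band.
Grid: Level 13-16 × Category 1 = 660-840 days.
Probation check: level 13 ≤ 17 and category 1 ≤ 3 → eligible.

Yes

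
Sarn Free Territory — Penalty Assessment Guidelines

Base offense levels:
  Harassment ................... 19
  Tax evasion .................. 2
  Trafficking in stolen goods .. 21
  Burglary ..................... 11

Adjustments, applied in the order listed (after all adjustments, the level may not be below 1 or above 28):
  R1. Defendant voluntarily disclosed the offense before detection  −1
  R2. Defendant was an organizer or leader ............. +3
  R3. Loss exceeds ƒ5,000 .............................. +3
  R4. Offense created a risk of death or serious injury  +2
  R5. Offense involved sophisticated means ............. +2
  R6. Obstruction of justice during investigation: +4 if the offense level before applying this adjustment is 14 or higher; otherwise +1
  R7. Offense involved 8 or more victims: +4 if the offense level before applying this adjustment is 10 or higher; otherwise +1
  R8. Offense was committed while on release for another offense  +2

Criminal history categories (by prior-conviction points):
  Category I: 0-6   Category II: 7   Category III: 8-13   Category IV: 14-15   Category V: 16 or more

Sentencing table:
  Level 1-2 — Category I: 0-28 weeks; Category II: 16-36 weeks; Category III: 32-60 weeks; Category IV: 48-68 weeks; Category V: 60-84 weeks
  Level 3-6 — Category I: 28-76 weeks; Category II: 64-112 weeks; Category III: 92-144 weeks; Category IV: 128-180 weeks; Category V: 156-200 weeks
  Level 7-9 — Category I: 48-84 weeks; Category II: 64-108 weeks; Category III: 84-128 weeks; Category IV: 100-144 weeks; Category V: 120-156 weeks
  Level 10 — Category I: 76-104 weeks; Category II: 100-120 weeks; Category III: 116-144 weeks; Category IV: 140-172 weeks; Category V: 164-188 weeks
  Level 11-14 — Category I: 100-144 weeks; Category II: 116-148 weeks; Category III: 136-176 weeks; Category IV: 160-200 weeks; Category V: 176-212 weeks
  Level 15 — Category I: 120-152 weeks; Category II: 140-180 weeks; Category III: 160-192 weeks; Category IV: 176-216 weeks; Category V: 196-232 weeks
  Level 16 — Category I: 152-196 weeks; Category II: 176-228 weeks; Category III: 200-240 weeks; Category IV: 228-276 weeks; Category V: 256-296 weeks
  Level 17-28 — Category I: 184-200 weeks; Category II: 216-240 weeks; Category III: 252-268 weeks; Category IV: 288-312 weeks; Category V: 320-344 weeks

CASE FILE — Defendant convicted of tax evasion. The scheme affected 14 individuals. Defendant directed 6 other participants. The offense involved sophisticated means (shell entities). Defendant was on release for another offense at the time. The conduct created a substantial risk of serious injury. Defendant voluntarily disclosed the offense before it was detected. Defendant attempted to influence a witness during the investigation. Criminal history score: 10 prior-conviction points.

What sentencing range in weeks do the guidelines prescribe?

136-176 weeks

Base offense level for tax evasion: 2.
R1 applies: 2 − 1 = 1.
R2 applies: 1 + 3 = 4.
R4 applies: 4 + 2 = 6.
R5 applies: 6 + 2 = 8.
R6 applies (level before this adjustment is 8 < 14, so +1): 8 + 1 = 9.
R7 applies (level before this adjustment is 9 < 10, so +1): 9 + 1 = 10.
R8 applies: 10 + 2 = 12.
Final offense level: 12.
Criminal history: 10 prior points → Category III (8-13).
Level 12 falls in the 11-14 band.
Grid: Level 11-14 × Category III = 136-176 weeks.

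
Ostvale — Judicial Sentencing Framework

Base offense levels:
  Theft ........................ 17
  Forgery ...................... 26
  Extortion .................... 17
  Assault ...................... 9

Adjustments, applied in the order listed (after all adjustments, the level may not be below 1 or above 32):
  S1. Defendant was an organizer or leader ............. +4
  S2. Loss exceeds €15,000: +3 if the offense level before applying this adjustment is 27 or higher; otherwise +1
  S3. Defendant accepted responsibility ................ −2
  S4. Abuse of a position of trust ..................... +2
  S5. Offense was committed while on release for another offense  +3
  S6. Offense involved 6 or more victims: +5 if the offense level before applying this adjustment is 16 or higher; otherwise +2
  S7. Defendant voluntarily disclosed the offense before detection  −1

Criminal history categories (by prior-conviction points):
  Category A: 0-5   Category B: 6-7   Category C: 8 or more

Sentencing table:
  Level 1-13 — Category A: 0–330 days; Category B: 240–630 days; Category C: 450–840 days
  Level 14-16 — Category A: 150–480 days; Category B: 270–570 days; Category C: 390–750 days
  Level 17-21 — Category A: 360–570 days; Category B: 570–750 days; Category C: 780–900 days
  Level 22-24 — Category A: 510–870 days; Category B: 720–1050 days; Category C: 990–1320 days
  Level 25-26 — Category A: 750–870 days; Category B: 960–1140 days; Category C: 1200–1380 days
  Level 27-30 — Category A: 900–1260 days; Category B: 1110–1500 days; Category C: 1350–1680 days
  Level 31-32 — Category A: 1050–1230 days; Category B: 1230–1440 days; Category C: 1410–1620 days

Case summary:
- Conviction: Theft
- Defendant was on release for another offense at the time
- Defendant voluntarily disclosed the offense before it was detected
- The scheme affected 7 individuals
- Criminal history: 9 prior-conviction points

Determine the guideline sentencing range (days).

990-1320 days

Base offense level for theft: 17.
S1 does not apply.
S3 does not apply.
S4 does not apply.
S5 applies: 17 + 3 = 20.
S6 applies (level before this adjustment is 20 ≥ 16, so +5): 20 + 5 = 25.
S7 applies: 25 − 1 = 24.
Final offense level: 24.
Criminal history: 9 prior points → Category C (8+).
Level 24 falls in the 22-24 band.
Grid: Level 22-24 × Category C = 990-1320 days.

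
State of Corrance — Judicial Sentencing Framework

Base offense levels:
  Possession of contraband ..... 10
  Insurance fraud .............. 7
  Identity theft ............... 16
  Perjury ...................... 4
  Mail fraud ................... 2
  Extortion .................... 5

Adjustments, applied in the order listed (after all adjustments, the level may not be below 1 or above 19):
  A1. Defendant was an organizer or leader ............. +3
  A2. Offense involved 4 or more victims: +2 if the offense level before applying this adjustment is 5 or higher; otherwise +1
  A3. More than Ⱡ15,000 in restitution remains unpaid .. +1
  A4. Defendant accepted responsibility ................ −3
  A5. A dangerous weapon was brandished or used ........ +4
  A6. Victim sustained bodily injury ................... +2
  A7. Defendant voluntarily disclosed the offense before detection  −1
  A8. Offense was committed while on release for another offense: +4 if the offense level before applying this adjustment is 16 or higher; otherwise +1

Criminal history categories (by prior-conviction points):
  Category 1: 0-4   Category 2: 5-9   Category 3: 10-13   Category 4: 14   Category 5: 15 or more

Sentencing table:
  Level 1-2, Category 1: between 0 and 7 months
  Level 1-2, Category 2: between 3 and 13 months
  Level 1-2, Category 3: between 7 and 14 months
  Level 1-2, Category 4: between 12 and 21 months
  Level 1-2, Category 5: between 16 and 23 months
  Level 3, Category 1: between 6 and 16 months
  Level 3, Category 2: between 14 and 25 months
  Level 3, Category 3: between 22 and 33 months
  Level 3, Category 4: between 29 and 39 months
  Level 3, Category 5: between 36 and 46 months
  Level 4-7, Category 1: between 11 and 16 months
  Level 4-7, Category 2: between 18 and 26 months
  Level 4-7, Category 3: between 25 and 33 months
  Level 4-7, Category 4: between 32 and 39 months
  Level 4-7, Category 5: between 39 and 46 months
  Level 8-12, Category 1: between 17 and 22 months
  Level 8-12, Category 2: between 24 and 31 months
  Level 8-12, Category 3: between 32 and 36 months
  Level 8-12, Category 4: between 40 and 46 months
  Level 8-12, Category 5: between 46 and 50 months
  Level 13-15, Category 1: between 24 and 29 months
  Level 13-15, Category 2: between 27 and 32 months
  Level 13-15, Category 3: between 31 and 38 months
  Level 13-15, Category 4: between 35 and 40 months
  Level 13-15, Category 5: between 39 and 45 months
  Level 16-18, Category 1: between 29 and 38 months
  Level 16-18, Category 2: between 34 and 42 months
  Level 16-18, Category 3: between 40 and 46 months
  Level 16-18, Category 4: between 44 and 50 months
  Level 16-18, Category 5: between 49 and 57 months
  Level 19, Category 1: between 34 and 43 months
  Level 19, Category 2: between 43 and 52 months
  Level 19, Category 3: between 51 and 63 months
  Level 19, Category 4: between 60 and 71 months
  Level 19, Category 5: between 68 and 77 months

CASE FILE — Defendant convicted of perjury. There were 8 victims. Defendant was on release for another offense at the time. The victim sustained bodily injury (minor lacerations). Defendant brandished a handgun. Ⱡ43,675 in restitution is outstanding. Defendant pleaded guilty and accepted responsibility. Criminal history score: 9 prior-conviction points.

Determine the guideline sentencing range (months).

Base offense level for perjury: 4.
A2 applies (level before this adjustment is 4 < 5, so +1): 4 + 1 = 5.
A3 applies: 5 + 1 = 6.
A4 applies: 6 − 3 = 3.
A5 applies: 3 + 4 = 7.
A6 applies: 7 + 2 = 9.
A7 does not apply.
A8 applies (level before this adjustment is 9 < 16, so +1): 9 + 1 = 10.
Final offense level: 10.
Criminal history: 9 prior points → Category 2 (5-9).
Level 10 falls in the 8-12 band.
Grid: Level 8-12 × Category 2 = 24-31 months.

24-31 months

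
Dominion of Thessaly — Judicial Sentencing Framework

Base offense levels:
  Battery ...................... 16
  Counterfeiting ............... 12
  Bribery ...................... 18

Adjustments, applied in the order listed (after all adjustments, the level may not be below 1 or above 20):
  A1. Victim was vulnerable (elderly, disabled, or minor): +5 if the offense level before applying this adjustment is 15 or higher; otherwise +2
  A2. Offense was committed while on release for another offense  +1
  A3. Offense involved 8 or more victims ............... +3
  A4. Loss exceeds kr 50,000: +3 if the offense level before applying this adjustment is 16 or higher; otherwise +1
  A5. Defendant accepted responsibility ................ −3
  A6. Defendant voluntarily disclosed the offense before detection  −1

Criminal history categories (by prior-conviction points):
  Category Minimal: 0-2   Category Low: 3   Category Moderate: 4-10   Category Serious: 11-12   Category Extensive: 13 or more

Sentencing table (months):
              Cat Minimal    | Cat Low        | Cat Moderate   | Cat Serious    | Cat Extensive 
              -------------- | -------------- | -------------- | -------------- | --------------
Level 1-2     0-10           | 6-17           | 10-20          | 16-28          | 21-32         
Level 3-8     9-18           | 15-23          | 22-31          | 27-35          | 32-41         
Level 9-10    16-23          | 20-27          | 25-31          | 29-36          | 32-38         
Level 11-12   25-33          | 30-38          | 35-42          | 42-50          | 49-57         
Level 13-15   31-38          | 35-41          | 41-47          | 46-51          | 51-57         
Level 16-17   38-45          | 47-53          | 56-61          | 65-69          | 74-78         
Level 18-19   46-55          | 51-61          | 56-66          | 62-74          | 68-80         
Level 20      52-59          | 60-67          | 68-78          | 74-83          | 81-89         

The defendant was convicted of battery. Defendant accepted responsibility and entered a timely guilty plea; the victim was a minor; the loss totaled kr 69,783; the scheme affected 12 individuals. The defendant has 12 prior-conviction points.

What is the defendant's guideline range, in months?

74-83 months

Base offense level for battery: 16.
A1 applies (level before this adjustment is 16 ≥ 15, so +5): 16 + 5 = 21.
A2 does not apply.
A3 applies: 21 + 3 = 24.
A4 applies (level before this adjustment is 24 ≥ 16, so +3): 24 + 3 = 27.
A5 applies: 27 − 3 = 24.
A6 does not apply.
Level 24 exceeds the maximum of 20; capped at 20.
Final offense level: 20.
Criminal history: 12 prior points → Category Serious (11-12).
Level 20 falls in the 20 band.
Grid: Level 20 × Category Serious = 74-83 months.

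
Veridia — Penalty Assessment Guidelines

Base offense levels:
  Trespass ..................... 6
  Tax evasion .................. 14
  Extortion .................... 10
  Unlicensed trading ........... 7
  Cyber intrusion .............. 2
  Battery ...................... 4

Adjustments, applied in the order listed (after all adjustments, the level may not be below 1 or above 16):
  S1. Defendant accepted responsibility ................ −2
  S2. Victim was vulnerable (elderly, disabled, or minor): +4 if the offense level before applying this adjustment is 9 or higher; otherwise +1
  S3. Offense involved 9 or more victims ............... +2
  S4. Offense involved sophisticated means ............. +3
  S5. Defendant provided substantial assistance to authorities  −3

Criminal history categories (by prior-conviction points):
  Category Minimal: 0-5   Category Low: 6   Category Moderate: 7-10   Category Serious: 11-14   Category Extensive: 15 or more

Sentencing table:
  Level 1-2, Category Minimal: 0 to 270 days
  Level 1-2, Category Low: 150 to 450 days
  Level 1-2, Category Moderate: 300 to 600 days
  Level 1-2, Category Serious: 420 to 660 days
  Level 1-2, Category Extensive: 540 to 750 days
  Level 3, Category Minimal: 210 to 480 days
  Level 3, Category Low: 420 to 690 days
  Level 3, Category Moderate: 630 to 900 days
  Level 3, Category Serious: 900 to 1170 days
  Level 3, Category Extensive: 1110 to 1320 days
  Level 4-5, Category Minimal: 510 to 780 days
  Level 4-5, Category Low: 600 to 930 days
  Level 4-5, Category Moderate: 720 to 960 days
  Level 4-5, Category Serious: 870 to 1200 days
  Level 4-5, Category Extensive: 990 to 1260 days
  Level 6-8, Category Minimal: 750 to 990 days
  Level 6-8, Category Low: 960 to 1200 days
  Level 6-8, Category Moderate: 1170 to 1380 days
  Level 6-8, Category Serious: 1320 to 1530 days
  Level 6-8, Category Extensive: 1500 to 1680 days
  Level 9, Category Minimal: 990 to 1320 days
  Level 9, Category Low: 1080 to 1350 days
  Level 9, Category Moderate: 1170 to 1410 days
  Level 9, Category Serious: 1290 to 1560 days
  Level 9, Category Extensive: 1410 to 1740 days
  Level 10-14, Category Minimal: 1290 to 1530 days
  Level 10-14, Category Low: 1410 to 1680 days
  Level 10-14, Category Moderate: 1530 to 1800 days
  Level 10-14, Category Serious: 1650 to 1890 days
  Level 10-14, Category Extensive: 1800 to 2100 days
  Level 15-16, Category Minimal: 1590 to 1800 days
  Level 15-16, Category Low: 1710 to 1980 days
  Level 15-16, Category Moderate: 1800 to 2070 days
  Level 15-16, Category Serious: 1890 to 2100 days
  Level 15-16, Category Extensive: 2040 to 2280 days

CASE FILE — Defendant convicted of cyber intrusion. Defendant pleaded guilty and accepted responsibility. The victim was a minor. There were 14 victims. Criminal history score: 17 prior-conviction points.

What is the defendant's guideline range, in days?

Base offense level for cyber intrusion: 2.
S1 applies: 2 − 2 = 0.
S2 applies (level before this adjustment is 0 < 9, so +1): 0 + 1 = 1.
S3 applies: 1 + 2 = 3.
Final offense level: 3.
Criminal history: 17 prior points → Category Extensive (15+).
Level 3 falls in the 3 band.
Grid: Level 3 × Category Extensive = 1110-1320 days.

1110-1320 days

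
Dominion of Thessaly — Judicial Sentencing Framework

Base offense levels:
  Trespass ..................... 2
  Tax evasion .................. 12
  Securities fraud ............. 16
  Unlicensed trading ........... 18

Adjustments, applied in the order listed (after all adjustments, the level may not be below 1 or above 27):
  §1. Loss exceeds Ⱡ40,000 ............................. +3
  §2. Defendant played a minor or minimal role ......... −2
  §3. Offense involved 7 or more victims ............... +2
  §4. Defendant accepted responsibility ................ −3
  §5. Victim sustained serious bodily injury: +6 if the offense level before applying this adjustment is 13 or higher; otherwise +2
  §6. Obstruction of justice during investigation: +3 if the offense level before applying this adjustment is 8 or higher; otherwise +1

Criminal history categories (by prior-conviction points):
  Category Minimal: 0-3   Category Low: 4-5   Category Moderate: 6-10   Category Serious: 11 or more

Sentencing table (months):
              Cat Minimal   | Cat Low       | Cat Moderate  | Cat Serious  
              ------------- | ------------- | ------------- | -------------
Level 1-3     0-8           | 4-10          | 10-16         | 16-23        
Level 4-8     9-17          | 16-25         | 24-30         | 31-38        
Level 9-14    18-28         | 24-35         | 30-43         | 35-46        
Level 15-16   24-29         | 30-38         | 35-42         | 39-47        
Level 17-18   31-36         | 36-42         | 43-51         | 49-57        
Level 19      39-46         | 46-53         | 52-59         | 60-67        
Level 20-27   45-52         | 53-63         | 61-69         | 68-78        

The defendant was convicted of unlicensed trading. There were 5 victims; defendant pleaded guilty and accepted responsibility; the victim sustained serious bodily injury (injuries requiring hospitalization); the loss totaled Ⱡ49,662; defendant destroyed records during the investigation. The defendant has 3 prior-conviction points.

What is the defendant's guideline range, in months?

Base offense level for unlicensed trading: 18.
§1 applies: 18 + 3 = 21.
§2 does not apply.
§4 applies: 21 − 3 = 18.
§5 applies (level before this adjustment is 18 ≥ 13, so +6): 18 + 6 = 24.
§6 applies (level before this adjustment is 24 ≥ 8, so +3): 24 + 3 = 27.
Final offense level: 27.
Criminal history: 3 prior points → Category Minimal (0-3).
Level 27 falls in the 20-27 band.
Grid: Level 20-27 × Category Minimal = 45-52 months.

45-52 months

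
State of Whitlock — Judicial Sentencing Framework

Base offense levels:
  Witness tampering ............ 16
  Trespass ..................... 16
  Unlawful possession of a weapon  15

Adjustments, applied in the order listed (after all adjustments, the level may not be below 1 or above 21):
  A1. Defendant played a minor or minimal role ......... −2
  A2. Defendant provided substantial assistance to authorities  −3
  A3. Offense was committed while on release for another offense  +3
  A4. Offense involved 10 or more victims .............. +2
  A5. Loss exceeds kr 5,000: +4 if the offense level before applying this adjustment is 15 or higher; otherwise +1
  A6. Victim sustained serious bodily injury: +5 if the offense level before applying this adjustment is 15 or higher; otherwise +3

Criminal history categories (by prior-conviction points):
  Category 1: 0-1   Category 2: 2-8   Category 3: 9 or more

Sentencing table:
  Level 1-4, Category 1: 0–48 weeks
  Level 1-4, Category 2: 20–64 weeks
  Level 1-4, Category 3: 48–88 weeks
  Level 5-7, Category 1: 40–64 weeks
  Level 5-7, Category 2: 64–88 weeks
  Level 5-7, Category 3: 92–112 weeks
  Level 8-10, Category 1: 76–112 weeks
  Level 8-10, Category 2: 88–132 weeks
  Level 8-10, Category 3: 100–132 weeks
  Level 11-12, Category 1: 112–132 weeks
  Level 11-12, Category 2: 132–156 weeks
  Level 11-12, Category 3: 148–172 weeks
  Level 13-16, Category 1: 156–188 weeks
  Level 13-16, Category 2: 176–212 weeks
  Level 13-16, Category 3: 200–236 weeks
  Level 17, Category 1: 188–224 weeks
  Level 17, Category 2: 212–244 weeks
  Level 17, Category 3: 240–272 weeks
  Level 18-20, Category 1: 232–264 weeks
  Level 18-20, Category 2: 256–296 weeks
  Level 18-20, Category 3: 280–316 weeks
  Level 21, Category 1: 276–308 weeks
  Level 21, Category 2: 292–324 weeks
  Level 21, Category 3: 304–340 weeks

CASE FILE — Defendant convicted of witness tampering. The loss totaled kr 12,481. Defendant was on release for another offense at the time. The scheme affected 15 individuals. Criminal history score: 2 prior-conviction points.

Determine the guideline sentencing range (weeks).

Base offense level for witness tampering: 16.
A1 does not apply.
A2 does not apply.
A3 applies: 16 + 3 = 19.
A4 applies: 19 + 2 = 21.
A5 applies (level before this adjustment is 21 ≥ 15, so +4): 21 + 4 = 25.
Level 25 exceeds the maximum of 21; capped at 21.
Final offense level: 21.
Criminal history: 2 prior points → Category 2 (2-8).
Level 21 falls in the 21 band.
Grid: Level 21 × Category 2 = 292-324 weeks.

292-324 weeks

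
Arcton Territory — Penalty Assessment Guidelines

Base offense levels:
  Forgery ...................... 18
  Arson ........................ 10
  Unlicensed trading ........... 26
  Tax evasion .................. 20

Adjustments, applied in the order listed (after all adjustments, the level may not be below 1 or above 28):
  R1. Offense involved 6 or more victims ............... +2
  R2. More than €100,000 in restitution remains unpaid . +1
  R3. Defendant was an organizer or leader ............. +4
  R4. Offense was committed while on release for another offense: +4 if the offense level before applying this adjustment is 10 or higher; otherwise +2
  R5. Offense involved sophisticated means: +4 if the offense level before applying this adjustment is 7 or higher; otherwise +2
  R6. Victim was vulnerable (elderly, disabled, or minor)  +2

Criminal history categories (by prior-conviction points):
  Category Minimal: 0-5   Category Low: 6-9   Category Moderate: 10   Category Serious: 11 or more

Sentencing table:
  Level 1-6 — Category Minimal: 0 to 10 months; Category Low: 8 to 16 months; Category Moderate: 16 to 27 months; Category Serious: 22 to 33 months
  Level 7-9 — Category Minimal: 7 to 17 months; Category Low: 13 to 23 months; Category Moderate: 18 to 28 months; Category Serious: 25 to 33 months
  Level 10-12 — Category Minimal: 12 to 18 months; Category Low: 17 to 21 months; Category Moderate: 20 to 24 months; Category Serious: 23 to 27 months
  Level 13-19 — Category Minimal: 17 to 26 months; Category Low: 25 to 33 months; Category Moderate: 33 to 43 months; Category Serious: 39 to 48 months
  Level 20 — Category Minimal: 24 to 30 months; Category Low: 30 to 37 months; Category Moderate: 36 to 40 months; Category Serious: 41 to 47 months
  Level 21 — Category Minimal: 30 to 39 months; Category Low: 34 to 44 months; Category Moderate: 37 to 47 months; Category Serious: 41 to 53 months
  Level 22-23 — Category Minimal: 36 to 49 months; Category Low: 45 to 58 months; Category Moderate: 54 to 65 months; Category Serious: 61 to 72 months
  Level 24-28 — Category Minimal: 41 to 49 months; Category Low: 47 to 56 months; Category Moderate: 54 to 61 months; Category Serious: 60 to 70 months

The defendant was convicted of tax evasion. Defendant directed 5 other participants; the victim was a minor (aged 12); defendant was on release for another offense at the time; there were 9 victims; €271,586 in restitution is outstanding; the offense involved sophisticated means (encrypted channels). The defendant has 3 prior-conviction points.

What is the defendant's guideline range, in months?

Base offense level for tax evasion: 20.
R1 applies: 20 + 2 = 22.
R2 applies: 22 + 1 = 23.
R3 applies: 23 + 4 = 27.
R4 applies (level before this adjustment is 27 ≥ 10, so +4): 27 + 4 = 31.
R5 applies (level before this adjustment is 31 ≥ 7, so +4): 31 + 4 = 35.
R6 applies: 35 + 2 = 37.
Level 37 exceeds the maximum of 28; capped at 28.
Final offense level: 28.
Criminal history: 3 prior points → Category Minimal (0-5).
Level 28 falls in the 24-28 band.
Grid: Level 24-28 × Category Minimal = 41-49 months.

41-49 months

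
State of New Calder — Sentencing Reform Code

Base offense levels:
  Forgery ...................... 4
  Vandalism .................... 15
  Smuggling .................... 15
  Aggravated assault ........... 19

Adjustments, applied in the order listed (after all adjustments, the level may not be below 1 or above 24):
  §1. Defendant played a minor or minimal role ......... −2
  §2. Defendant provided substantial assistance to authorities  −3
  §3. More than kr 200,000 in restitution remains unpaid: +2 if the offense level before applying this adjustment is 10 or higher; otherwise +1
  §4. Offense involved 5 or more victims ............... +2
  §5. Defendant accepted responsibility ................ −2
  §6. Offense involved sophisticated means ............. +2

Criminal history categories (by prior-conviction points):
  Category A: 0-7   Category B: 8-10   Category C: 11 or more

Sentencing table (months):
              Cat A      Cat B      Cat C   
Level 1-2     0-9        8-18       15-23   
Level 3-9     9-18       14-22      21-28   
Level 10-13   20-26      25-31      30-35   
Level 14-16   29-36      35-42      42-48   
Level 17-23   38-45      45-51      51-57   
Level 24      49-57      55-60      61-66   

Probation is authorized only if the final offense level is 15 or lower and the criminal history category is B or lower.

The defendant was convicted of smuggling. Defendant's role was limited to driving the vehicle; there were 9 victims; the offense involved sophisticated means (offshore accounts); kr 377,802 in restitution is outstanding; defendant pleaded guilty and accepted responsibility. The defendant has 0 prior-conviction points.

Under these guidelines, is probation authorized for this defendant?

No

Base offense level for smuggling: 15.
§1 applies: 15 − 2 = 13.
§3 applies (level before this adjustment is 13 ≥ 10, so +2): 13 + 2 = 15.
§4 applies: 15 + 2 = 17.
§5 applies: 17 − 2 = 15.
§6 applies: 15 + 2 = 17.
Final offense level: 17.
Criminal history: 0 prior points → Category A (0-7).
Level 17 falls in the 17-23 band.
Grid: Level 17-23 × Category A = 38-45 months.
Probation check: level 17 > 15 and category A ≤ B → not eligible.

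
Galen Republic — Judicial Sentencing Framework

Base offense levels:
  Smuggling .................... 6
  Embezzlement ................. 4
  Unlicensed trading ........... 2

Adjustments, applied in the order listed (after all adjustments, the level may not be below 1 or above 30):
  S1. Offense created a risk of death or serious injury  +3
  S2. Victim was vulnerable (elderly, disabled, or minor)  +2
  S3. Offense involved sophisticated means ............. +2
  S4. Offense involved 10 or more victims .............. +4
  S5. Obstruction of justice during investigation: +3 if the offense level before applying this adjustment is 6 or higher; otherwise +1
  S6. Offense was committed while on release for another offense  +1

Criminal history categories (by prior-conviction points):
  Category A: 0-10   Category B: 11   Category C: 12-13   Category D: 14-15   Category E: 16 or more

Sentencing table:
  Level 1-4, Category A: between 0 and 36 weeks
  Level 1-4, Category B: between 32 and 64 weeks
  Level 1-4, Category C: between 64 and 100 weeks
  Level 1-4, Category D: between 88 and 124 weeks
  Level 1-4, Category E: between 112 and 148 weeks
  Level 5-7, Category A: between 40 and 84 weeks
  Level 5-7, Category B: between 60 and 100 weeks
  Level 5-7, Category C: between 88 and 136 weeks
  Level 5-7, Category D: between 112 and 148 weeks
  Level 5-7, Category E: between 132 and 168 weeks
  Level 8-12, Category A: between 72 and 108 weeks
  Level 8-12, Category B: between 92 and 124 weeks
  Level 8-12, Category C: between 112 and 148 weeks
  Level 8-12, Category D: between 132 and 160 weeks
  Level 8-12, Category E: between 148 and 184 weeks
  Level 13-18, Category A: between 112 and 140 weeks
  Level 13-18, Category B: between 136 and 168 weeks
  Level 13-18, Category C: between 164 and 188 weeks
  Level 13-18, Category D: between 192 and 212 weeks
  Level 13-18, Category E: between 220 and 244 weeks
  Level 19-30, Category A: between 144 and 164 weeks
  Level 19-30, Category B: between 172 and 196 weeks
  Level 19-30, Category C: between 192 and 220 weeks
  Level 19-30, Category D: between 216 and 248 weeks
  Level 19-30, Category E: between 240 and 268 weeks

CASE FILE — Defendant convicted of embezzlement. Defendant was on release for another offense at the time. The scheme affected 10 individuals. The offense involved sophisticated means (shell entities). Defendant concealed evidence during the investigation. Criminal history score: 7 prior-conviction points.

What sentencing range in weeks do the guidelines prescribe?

112-140 weeks

Base offense level for embezzlement: 4.
S1 does not apply.
S3 applies: 4 + 2 = 6.
S4 applies: 6 + 4 = 10.
S5 applies (level before this adjustment is 10 ≥ 6, so +3): 10 + 3 = 13.
S6 applies: 13 + 1 = 14.
Final offense level: 14.
Criminal history: 7 prior points → Category A (0-10).
Level 14 falls in the 13-18 band.
Grid: Level 13-18 × Category A = 112-140 weeks.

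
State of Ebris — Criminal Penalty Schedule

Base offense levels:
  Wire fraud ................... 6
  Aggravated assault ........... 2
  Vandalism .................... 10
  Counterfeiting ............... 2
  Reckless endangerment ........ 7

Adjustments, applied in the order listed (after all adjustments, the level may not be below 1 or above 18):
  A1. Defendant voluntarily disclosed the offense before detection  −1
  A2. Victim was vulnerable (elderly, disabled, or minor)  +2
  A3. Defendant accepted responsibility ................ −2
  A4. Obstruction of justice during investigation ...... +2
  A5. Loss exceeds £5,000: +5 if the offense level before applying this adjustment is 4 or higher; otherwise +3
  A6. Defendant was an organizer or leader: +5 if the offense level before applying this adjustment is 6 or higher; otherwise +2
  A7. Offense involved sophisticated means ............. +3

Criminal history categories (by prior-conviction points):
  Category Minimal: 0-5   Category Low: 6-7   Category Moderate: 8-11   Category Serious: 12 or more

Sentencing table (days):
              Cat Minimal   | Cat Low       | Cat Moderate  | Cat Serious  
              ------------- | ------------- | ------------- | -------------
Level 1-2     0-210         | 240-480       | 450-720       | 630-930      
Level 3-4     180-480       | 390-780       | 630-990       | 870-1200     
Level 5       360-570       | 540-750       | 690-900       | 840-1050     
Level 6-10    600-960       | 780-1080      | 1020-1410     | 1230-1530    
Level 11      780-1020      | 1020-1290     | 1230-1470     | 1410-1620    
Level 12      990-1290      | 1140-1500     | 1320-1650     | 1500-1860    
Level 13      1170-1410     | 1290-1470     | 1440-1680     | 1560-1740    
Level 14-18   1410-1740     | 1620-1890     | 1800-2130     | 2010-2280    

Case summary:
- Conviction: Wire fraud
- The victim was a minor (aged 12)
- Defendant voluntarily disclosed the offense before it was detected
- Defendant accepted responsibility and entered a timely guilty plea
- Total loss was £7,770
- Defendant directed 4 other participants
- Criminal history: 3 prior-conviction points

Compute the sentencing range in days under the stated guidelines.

Base offense level for wire fraud: 6.
A1 applies: 6 − 1 = 5.
A2 applies: 5 + 2 = 7.
A3 applies: 7 − 2 = 5.
A5 applies (level before this adjustment is 5 ≥ 4, so +5): 5 + 5 = 10.
A6 applies (level before this adjustment is 10 ≥ 6, so +5): 10 + 5 = 15.
Final offense level: 15.
Criminal history: 3 prior points → Category Minimal (0-5).
Level 15 falls in the 14-18 band.
Grid: Level 14-18 × Category Minimal = 1410-1740 days.

1410-1740 days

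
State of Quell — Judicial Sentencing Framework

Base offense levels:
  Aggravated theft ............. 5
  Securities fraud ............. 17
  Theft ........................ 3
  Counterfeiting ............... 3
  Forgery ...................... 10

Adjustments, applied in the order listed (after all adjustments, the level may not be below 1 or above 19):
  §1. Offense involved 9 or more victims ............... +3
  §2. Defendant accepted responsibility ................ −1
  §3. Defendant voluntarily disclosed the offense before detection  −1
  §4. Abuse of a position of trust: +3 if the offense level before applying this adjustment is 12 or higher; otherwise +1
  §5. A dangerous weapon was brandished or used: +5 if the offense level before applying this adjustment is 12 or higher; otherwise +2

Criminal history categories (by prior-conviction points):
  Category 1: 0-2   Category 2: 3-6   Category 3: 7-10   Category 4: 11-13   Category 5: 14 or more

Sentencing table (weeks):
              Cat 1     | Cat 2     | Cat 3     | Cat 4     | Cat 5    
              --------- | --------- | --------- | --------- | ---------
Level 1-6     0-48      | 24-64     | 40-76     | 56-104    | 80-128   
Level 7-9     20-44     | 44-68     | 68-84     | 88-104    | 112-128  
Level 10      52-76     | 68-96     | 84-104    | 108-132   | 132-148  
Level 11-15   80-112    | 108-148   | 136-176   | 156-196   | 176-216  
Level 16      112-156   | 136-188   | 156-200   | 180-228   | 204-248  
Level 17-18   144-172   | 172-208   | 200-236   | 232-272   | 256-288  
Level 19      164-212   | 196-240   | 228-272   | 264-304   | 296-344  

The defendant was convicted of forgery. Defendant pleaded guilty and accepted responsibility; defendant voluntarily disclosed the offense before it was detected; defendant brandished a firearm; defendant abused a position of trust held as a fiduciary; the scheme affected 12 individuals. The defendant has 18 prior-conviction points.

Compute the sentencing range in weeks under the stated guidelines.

Base offense level for forgery: 10.
§1 applies: 10 + 3 = 13.
§2 applies: 13 − 1 = 12.
§3 applies: 12 − 1 = 11.
§4 applies (level before this adjustment is 11 < 12, so +1): 11 + 1 = 12.
§5 applies (level before this adjustment is 12 ≥ 12, so +5): 12 + 5 = 17.
Final offense level: 17.
Criminal history: 18 prior points → Category 5 (14+).
Level 17 falls in the 17-18 band.
Grid: Level 17-18 × Category 5 = 256-288 weeks.

256-288 weeks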